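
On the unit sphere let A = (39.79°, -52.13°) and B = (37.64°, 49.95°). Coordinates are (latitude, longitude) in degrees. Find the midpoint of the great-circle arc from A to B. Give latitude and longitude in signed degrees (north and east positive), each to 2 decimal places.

51.88°, -0.02°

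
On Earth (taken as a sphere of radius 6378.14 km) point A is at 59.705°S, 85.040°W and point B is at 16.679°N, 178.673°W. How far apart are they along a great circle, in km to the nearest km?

11818 km

Let φ₁ = -1.0420 rad, φ₂ = 0.2911 rad, and Δλ = -1.6342 rad.
cos c = sin φ₁ sin φ₂ + cos φ₁ cos φ₂ cos Δλ = (-0.8634)(0.2870) + (0.5045)(0.9579)(-0.0634) = -0.27844,
so c = arccos(-0.27844) = 1.85296 rad.
Distance = R·c = 6378.14 × 1.8530 ≈ 11818 km.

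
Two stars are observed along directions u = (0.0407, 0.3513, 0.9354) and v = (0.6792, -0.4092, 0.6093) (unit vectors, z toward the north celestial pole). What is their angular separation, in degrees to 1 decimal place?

u·v = 0.4538; |u| = 1.0000, |v| = 1.0000.
cos θ = (u·v)/(|u||v|) = 0.4538, so θ = 63.0°.

63.0°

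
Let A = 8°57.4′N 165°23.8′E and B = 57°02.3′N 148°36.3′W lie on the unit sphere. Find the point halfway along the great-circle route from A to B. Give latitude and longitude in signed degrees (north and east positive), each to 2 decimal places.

35.00°, -178.61°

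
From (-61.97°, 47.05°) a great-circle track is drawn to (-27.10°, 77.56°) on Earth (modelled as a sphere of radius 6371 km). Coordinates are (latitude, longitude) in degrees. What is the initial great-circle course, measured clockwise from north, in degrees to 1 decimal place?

44.3°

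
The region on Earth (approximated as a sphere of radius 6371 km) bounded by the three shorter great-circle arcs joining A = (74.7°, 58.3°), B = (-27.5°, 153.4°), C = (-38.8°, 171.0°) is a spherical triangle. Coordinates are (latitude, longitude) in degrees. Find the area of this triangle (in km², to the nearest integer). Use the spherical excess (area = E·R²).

Side lengths (central angles): a = 0.3231, b = 2.3237, c = 2.0558 rad; semiperimeter s = 2.3513.
By l'Huilier's theorem, tan(E/4) = √[tan(s/2) tan((s−a)/2) tan((s−b)/2) tan((s−c)/2)], giving spherical excess E = 0.3548 rad.
Area = E·R² = 0.3548 × (6371)² ≈ 14402141 km².

14402141 km²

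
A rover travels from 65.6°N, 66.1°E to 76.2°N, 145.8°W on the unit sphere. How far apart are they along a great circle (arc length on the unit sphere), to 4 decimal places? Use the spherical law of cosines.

In radians: φ₁ = 1.1449, φ₂ = 1.3299, Δλ = 148.100° = 2.5848 rad.
cos c = sin φ₁ sin φ₂ + cos φ₁ cos φ₂ cos Δλ = (0.9107)(0.9711) + (0.4131)(0.2385)(-0.8490) = 0.80074,
so c = arccos(0.80074) = 0.64227 rad.
On the unit sphere the arc length equals the central angle: 0.6423.

0.6423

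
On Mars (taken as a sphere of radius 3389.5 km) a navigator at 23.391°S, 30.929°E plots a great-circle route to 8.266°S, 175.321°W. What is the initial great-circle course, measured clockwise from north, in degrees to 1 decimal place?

With φ₁ = -0.4082, φ₂ = -0.1443, Δλ = 2.6834 rad, the forward-azimuth formula gives
θ = atan2( sin Δλ cos φ₂ , cos φ₁ sin φ₂ − sin φ₁ cos φ₂ cos Δλ ) = atan2(0.4377, -0.4843) = 137.89°.
So the initial bearing is 137.9°.

137.9°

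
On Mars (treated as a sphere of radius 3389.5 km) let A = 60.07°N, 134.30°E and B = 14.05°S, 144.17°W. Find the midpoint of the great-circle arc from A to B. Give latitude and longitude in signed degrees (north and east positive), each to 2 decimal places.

The central angle between A and B is δ = 1.7103 rad.
With f = 0.5, the slerp weights are sin((1−f)δ)/sin δ = 0.7621 and sin(fδ)/sin δ = 0.7621.
Weighted sum of the unit vectors: (0.7621)·(-0.3485,0.3571,0.8666) + (0.7621)·(-0.7865,-0.5679,-0.2428) = (-0.8650, -0.1606, 0.4754).
Converting back: φ = atan2(z, √(x²+y²)) = 28.39°, λ = atan2(y, x) = -169.48°.

28.39°, -169.48°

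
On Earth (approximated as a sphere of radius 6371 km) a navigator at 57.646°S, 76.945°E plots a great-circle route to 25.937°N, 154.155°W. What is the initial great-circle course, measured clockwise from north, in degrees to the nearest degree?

Δλ = 128.900° = 2.2497 rad.
y = sin Δλ · cos φ₂ = (0.7782)(0.8993) = 0.6999
x = cos φ₁ sin φ₂ − sin φ₁ cos φ₂ cos Δλ = (0.5351)(0.4374) − (-0.8448)(0.8993)(-0.6280) = -0.2430
θ = atan2(y, x) = 109.15°, so the bearing is 109°.

109°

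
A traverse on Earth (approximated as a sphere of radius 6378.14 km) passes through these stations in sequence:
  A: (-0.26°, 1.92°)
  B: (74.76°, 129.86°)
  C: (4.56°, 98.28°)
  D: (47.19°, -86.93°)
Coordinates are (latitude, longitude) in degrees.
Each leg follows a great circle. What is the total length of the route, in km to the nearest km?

33412 km

Leg A→B: central angle 1.7376 rad, distance 11082.4 km.
Leg B→C: central angle 1.2662 rad, distance 8075.8 km.
Leg C→D: central angle 2.2348 rad, distance 14254.0 km.
Total: 11082.4 + 8075.8 + 14254.0 ≈ 33412 km.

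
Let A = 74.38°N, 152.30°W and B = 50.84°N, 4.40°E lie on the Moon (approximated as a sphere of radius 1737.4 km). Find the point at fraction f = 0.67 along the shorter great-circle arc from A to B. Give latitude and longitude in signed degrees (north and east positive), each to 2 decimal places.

Central angle δ = 0.9390 rad. Interpolating on the sphere with fraction f = 0.67:
P = [sin((1−f)δ)·A + sin(fδ)·B] / sin δ = 0.3779·A + 0.7292·B in Cartesian coordinates,
giving P = (0.3690, -0.0120, 0.9293), i.e. latitude 68.33°, longitude -1.86°.

68.33°, -1.86°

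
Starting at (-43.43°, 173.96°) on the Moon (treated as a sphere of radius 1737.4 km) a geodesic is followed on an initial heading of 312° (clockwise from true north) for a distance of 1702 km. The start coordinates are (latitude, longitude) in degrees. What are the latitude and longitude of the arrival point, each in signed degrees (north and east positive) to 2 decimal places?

Angular distance δ = d/R = 1702/1737.4 = 0.97962 rad; initial bearing θ = 5.4454 rad.
sin φ₂ = sin φ₁ cos δ + cos φ₁ sin δ cos θ = (-0.6875)(0.5573) + (0.7262)(0.8303)(0.6691) = 0.0203, so φ₂ = 1.16°.
Δλ = atan2(sin θ sin δ cos φ₁, cos δ − sin φ₁ sin φ₂) = atan2(-0.4481, 0.5713) = -38.108°.
λ₂ = 173.960° − 38.108° = 135.85°.

1.16°, 135.85°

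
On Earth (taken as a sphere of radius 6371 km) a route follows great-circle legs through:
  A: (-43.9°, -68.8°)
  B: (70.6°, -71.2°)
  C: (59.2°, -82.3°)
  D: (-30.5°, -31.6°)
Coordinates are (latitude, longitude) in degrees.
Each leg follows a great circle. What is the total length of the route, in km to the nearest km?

Leg A→B: central angle 1.9986 rad, distance 12733.3 km.
Leg B→C: central angle 0.2145 rad, distance 1366.4 km.
Leg C→D: central angle 1.7280 rad, distance 11008.8 km.
Total: 12733.3 + 1366.4 + 11008.8 ≈ 25108 km.

25108 km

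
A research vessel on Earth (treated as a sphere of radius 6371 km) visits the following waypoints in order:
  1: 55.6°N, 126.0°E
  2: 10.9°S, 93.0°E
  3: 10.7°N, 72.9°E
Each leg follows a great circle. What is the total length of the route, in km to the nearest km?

Leg 1→2: central angle 1.2564 rad, distance 8004.5 km.
Leg 2→3: central angle 0.5135 rad, distance 3271.8 km.
Total: 8004.5 + 3271.8 ≈ 11276 km.

11276 km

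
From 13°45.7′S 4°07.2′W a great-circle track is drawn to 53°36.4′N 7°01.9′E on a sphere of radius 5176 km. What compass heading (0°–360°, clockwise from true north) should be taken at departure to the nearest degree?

Δλ = 11.152° = 0.1946 rad.
y = sin Δλ · cos φ₂ = (0.1934)(0.5933) = 0.1148
x = cos φ₁ sin φ₂ − sin φ₁ cos φ₂ cos Δλ = (0.9713)(0.8050) − (-0.2379)(0.5933)(0.9811) = 0.9203
θ = atan2(y, x) = 7.11°, so the bearing is 7°.

7°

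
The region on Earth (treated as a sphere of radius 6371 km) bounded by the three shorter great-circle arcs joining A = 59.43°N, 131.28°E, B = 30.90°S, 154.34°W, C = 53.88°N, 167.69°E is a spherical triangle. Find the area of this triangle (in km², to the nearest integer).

Side lengths (central angles): a = 1.5869, b = 0.3575, c = 1.9014 rad; semiperimeter s = 1.9229.
By l'Huilier's theorem, tan(E/4) = √[tan(s/2) tan((s−a)/2) tan((s−b)/2) tan((s−c)/2)], giving spherical excess E = 0.2035 rad.
Area = E·R² = 0.2035 × (6371)² ≈ 8259010 km².

8259010 km²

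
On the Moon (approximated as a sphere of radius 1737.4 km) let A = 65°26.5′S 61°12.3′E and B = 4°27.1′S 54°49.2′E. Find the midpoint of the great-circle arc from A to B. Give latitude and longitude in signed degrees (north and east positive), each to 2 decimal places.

Central angle δ = 1.0674 rad. Interpolating on the sphere with fraction f = 0.5:
P = [sin((1−f)δ)·A + sin(fδ)·B] / sin δ = 0.5808·A + 0.5808·B in Cartesian coordinates,
giving P = (0.4499, 0.6848, -0.5733), i.e. latitude -34.98°, longitude 56.70°.

-34.98°, 56.70°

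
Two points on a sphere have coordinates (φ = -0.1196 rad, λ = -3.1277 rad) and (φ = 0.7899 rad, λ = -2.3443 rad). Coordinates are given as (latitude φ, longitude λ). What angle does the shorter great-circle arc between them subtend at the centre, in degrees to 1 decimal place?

65.8°

Let φ₁ = -0.1196 rad, φ₂ = 0.7899 rad, and Δλ = 0.7834 rad.
Haversine: a = sin²(Δφ/2) + cos φ₁ cos φ₂ sin²(Δλ/2) = 0.1929 + (0.9929)(0.7039)(0.1457) = 0.29479.
Central angle c = 2·arcsin(√a) = 1.14787 rad.
So the angular separation is 65.8°.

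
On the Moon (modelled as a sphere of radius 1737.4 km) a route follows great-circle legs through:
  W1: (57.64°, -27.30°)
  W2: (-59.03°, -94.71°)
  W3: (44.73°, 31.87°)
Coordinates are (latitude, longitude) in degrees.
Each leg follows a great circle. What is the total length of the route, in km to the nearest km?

Leg W1→W2: central angle 2.2376 rad, distance 3887.6 km.
Leg W2→W3: central angle 2.5345 rad, distance 4403.4 km.
Total: 3887.6 + 4403.4 ≈ 8291 km.

8291 km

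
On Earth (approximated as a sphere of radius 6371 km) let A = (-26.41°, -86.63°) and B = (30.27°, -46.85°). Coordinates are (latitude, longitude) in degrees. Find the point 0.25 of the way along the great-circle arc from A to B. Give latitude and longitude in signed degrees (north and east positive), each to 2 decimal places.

-12.35°, -76.33°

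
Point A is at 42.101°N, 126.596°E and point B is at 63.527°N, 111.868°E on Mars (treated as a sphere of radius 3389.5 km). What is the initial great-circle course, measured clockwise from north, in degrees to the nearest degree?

With φ₁ = 0.7348, φ₂ = 1.1088, Δλ = -0.2571 rad, the forward-azimuth formula gives
θ = atan2( sin Δλ cos φ₂ , cos φ₁ sin φ₂ − sin φ₁ cos φ₂ cos Δλ ) = atan2(-0.1133, 0.3751) = -16.81°.
Adding 360° brings this into [0°, 360°): 343°.

343°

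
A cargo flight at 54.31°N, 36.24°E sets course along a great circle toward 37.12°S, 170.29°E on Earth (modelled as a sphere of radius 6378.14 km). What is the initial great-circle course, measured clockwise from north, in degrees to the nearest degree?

80°

Δλ = 134.050° = 2.3396 rad.
y = sin Δλ · cos φ₂ = (0.7187)(0.7974) = 0.5731
x = cos φ₁ sin φ₂ − sin φ₁ cos φ₂ cos Δλ = (0.5834)(-0.6035) − (0.8122)(0.7974)(-0.6953) = 0.0982
θ = atan2(y, x) = 80.28°, so the bearing is 80°.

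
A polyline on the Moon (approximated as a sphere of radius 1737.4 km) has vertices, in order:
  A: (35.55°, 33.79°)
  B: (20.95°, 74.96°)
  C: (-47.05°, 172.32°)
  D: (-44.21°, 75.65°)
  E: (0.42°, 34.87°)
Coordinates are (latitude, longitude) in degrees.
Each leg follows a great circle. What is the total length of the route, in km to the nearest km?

8167 km

Leg A→B: central angle 0.6764 rad, distance 1175.1 km.
Leg B→C: central angle 1.9211 rad, distance 3337.8 km.
Leg C→D: central angle 1.0999 rad, distance 1911.0 km.
Leg D→E: central angle 1.0032 rad, distance 1742.9 km.
Total: 1175.1 + 3337.8 + 1911.0 + 1742.9 ≈ 8167 km.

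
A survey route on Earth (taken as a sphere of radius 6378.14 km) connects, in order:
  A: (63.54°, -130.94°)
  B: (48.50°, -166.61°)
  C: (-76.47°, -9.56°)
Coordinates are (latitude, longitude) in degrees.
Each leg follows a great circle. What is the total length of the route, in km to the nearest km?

19482 km

Leg A→B: central angle 0.4267 rad, distance 2721.3 km.
Leg B→C: central angle 2.6279 rad, distance 16760.9 km.
Total: 2721.3 + 16760.9 ≈ 19482 km.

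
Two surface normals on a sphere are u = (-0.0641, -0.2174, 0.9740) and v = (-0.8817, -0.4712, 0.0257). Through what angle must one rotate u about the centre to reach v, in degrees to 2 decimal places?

79.40°

u·v = 0.1840; |u| = 1.0000, |v| = 1.0000.
cos θ = (u·v)/(|u||v|) = 0.1840, so θ = 79.40°.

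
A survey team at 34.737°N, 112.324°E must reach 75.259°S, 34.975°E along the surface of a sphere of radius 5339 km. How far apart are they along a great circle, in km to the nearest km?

In radians: φ₁ = 0.6063, φ₂ = -1.3135, Δλ = -77.349° = -1.3500 rad.
cos c = sin φ₁ sin φ₂ + cos φ₁ cos φ₂ cos Δλ = (0.5698)(-0.9671) + (0.8218)(0.2545)(0.2190) = -0.50526,
so c = arccos(-0.50526) = 2.10048 rad.
Distance = R·c = 5339 × 2.1005 ≈ 11214 km.

11214 km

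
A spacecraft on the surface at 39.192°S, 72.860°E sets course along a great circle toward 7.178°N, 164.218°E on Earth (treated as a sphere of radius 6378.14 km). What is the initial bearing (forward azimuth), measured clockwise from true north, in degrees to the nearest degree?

With φ₁ = -0.6840, φ₂ = 0.1253, Δλ = 1.5945 rad, the forward-azimuth formula gives
θ = atan2( sin Δλ cos φ₂ , cos φ₁ sin φ₂ − sin φ₁ cos φ₂ cos Δλ ) = atan2(0.9919, 0.0820) = 85.28°.
So the initial bearing is 85°.

85°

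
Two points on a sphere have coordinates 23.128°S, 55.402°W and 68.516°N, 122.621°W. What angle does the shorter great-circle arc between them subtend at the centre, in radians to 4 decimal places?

1.8081 rad

In radians: φ₁ = -0.4037, φ₂ = 1.1958, Δλ = -67.219° = -1.1732 rad.
Haversine: a = sin²(Δφ/2) + cos φ₁ cos φ₂ sin²(Δλ/2) = 0.5143 + (0.9196)(0.3662)(0.3064) = 0.61754.
Central angle c = 2·arcsin(√a) = 1.80810 rad.
So the angular separation is 1.8081 rad.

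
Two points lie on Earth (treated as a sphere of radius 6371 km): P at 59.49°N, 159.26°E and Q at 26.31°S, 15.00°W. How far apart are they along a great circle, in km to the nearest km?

16299 km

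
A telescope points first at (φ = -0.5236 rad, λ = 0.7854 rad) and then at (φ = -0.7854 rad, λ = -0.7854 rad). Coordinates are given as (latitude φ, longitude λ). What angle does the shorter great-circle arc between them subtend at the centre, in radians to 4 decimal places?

1.2094 rad

In radians: φ₁ = -0.5236, φ₂ = -0.7854, Δλ = -90.000° = -1.5708 rad.
Haversine: a = sin²(Δφ/2) + cos φ₁ cos φ₂ sin²(Δλ/2) = 0.0170 + (0.8660)(0.7071)(0.5000) = 0.32322.
Central angle c = 2·arcsin(√a) = 1.20943 rad.
So the angular separation is 1.2094 rad.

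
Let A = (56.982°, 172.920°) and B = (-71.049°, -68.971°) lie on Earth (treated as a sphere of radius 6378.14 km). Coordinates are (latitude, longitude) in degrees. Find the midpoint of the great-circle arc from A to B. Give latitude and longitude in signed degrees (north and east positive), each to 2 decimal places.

Central angle δ = 2.6392 rad. Interpolating on the sphere with fraction f = 0.5:
P = [sin((1−f)δ)·A + sin(fδ)·B] / sin δ = 2.0115·A + 2.0115·B in Cartesian coordinates,
giving P = (-0.8533, -0.4747, -0.2158), i.e. latitude -12.46°, longitude -150.91°.

-12.46°, -150.91°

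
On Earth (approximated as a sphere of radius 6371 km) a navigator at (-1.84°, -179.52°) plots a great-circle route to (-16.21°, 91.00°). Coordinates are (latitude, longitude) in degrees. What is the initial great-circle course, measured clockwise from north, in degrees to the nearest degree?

With φ₁ = -0.0321, φ₂ = -0.2829, Δλ = -1.5617 rad, the forward-azimuth formula gives
θ = atan2( sin Δλ cos φ₂ , cos φ₁ sin φ₂ − sin φ₁ cos φ₂ cos Δλ ) = atan2(-0.9602, -0.2787) = -106.19°.
Adding 360° brings this into [0°, 360°): 254°.

254°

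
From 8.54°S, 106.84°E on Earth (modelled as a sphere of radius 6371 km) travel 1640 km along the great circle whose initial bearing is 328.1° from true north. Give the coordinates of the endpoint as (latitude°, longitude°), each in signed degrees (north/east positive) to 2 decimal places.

4.02°, 99.09°

Angular distance δ = d/R = 1640/6371 = 0.25742 rad; initial bearing θ = 5.7264 rad.
sin φ₂ = sin φ₁ cos δ + cos φ₁ sin δ cos θ = (-0.1485)(0.9671) + (0.9889)(0.2546)(0.8490) = 0.0701, so φ₂ = 4.02°.
Δλ = atan2(sin θ sin δ cos φ₁, cos δ − sin φ₁ sin φ₂) = atan2(-0.1330, 0.9775) = -7.751°.
λ₂ = 106.840° − 7.751° = 99.09°.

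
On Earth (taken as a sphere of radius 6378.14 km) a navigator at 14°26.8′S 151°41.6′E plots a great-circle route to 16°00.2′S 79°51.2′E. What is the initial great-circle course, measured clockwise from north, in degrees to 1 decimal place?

258.1°

With φ₁ = -0.2521, φ₂ = -0.2793, Δλ = -1.2538 rad, the forward-azimuth formula gives
θ = atan2( sin Δλ cos φ₂ , cos φ₁ sin φ₂ − sin φ₁ cos φ₂ cos Δλ ) = atan2(-0.9134, -0.1922) = -101.89°.
Adding 360° brings this into [0°, 360°): 258.1°.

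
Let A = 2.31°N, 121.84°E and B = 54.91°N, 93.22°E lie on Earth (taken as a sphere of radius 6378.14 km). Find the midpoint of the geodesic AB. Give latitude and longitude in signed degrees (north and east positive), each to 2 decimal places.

29.32°, 111.46°

Central angle δ = 1.0037 rad. Interpolating on the sphere with fraction f = 0.5:
P = [sin((1−f)δ)·A + sin(fδ)·B] / sin δ = 0.5703·A + 0.5703·B in Cartesian coordinates,
giving P = (-0.3190, 0.8114, 0.4897), i.e. latitude 29.32°, longitude 111.46°.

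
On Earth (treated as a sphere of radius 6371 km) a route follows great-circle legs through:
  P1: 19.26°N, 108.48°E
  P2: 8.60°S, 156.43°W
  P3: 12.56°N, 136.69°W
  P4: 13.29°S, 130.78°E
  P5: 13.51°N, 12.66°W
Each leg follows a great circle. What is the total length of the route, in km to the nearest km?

Leg P1→P2: central angle 1.7033 rad, distance 10851.9 km.
Leg P2→P3: central angle 0.5036 rad, distance 3208.3 km.
Leg P3→P4: central angle 1.6628 rad, distance 10594.0 km.
Leg P4→P5: central angle 2.5214 rad, distance 16064.1 km.
Total: 10851.9 + 3208.3 + 10594.0 + 16064.1 ≈ 40718 km.

40718 km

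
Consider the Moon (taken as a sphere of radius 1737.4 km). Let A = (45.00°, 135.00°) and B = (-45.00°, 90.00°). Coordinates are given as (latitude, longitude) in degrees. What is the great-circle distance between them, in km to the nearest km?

2984 km

Let φ₁ = 0.7854 rad, φ₂ = -0.7854 rad, and Δλ = -0.7854 rad.
Haversine: a = sin²(Δφ/2) + cos φ₁ cos φ₂ sin²(Δλ/2) = 0.5000 + (0.7071)(0.7071)(0.1464) = 0.57322.
Central angle c = 2·arcsin(√a) = 1.71777 rad.
Distance = R·c = 1737.4 × 1.7178 ≈ 2984 km.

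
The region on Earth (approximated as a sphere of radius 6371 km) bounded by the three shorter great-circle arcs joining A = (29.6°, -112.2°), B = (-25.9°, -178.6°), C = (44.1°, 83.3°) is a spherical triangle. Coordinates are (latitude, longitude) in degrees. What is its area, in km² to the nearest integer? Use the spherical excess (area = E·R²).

89830853 km²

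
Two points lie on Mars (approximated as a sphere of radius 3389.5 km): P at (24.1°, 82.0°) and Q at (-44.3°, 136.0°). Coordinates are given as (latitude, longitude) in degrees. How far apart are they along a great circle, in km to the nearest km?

4989 km

Let φ₁ = 0.4206 rad, φ₂ = -0.7732 rad, and Δλ = 0.9425 rad.
cos c = sin φ₁ sin φ₂ + cos φ₁ cos φ₂ cos Δλ = (0.4083)(-0.6984) + (0.9128)(0.7157)(0.5878) = 0.09882,
so c = arccos(0.09882) = 1.47181 rad.
Distance = R·c = 3389.5 × 1.4718 ≈ 4989 km.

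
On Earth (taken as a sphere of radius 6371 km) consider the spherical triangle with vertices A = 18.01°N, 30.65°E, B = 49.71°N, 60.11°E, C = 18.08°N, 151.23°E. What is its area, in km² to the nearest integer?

Side lengths (central angles): a = 1.3442, b = 1.9433, c = 0.6899 rad; semiperimeter s = 1.9887.
By l'Huilier's theorem, tan(E/4) = √[tan(s/2) tan((s−a)/2) tan((s−b)/2) tan((s−c)/2)], giving spherical excess E = 0.3752 rad.
Area = E·R² = 0.3752 × (6371)² ≈ 15228133 km².

15228133 km²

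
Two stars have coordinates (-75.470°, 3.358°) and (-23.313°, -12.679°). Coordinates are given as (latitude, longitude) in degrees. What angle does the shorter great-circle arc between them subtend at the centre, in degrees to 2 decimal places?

52.80°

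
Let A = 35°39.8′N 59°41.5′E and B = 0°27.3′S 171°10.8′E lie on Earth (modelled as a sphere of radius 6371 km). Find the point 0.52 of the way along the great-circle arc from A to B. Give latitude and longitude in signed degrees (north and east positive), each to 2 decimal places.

28.21°, 126.29°

Central angle δ = 1.8778 rad. Interpolating on the sphere with fraction f = 0.52:
P = [sin((1−f)δ)·A + sin(fδ)·B] / sin δ = 0.8226·A + 0.8692·B in Cartesian coordinates,
giving P = (-0.5216, 0.7103, 0.4727), i.e. latitude 28.21°, longitude 126.29°.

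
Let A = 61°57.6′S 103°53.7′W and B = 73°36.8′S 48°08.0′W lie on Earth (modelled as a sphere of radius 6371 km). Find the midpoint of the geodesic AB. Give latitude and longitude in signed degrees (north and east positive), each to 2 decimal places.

-69.99°, -83.55°

Central angle δ = 0.3992 rad. Interpolating on the sphere with fraction f = 0.5:
P = [sin((1−f)δ)·A + sin(fδ)·B] / sin δ = 0.5101·A + 0.5101·B in Cartesian coordinates,
giving P = (0.0385, -0.3400, -0.9397), i.e. latitude -69.99°, longitude -83.55°.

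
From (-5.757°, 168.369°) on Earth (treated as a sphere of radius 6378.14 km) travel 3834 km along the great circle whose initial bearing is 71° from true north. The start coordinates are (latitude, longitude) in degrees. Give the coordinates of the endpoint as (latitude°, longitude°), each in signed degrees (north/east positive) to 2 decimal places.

5.77°, -159.12°

Angular distance δ = d/R = 3834/6378.14 = 0.60112 rad; initial bearing θ = 1.2392 rad.
sin φ₂ = sin φ₁ cos δ + cos φ₁ sin δ cos θ = (-0.1003)(0.8247) + (0.9950)(0.5656)(0.3256) = 0.1005, so φ₂ = 5.77°.
Δλ = atan2(sin θ sin δ cos φ₁, cos δ − sin φ₁ sin φ₂) = atan2(0.5321, 0.8348) = 32.512°.
λ₂ = 168.369° + 32.512° = 200.88° → -159.12° after wrapping to (−180°, 180°].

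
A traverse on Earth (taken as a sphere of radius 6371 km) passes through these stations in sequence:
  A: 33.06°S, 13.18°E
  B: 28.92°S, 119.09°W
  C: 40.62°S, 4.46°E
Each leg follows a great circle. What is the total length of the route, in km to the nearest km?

21825 km

Leg A→B: central angle 1.8025 rad, distance 11483.6 km.
Leg B→C: central angle 1.6232 rad, distance 10341.2 km.
Total: 11483.6 + 10341.2 ≈ 21825 km.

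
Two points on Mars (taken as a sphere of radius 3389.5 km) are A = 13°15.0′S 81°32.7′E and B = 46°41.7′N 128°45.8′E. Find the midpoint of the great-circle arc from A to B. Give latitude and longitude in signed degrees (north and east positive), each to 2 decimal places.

18.11°, 100.82°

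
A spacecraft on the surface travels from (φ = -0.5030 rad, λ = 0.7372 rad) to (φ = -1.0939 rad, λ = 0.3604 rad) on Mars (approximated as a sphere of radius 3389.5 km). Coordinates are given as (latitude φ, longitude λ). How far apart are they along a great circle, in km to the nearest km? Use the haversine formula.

Let φ₁ = -0.5030 rad, φ₂ = -1.0939 rad, and Δλ = -0.3768 rad.
Haversine: a = sin²(Δφ/2) + cos φ₁ cos φ₂ sin²(Δλ/2) = 0.0848 + (0.8761)(0.4590)(0.0351) = 0.09889.
Central angle c = 2·arcsin(√a) = 0.63978 rad.
Distance = R·c = 3389.5 × 0.6398 ≈ 2169 km.

2169 km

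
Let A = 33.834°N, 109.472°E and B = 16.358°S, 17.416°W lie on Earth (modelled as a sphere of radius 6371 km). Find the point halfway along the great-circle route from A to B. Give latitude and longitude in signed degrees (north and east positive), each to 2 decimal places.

Central angle δ = 2.2591 rad. Interpolating on the sphere with fraction f = 0.5:
P = [sin((1−f)δ)·A + sin(fδ)·B] / sin δ = 1.1708·A + 1.1708·B in Cartesian coordinates,
giving P = (0.7477, 0.5807, 0.3221), i.e. latitude 18.79°, longitude 37.83°.

18.79°, 37.83°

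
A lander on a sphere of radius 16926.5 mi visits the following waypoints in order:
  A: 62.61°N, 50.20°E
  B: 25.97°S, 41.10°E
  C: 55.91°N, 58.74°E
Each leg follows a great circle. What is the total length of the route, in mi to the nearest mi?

50850 mi

Leg A→B: central angle 1.5512 rad, distance 26256.7 mi.
Leg B→C: central angle 1.4530 rad, distance 24593.7 mi.
Total: 26256.7 + 24593.7 ≈ 50850 mi.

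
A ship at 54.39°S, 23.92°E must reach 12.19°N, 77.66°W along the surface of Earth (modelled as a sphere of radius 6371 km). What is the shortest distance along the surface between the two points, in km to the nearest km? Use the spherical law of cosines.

11855 km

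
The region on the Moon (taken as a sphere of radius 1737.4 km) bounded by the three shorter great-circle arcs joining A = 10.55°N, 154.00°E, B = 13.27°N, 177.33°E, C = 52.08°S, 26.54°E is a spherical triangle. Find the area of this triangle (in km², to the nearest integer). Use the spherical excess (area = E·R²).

Side lengths (central angles): a = 2.3506, b = 2.1082, c = 0.4011 rad; semiperimeter s = 2.4300.
By l'Huilier's theorem, tan(E/4) = √[tan(s/2) tan((s−a)/2) tan((s−b)/2) tan((s−c)/2)], giving spherical excess E = 0.6616 rad.
Area = E·R² = 0.6616 × (1737.4)² ≈ 1996975 km².

1996975 km²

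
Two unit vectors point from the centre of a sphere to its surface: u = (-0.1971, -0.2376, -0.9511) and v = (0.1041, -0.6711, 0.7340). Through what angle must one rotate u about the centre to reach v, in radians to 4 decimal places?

u·v = -0.5592; |u| = 0.9999, |v| = 1.0000.
cos θ = (u·v)/(|u||v|) = -0.5592, so θ = 2.1642 rad.

2.1642 rad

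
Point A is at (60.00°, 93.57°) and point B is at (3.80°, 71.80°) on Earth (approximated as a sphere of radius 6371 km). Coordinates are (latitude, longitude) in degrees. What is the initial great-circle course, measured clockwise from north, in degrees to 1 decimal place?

205.7°

Δλ = -21.770° = -0.3800 rad.
y = sin Δλ · cos φ₂ = (-0.3709)(0.9978) = -0.3701
x = cos φ₁ sin φ₂ − sin φ₁ cos φ₂ cos Δλ = (0.5000)(0.0663) − (0.8660)(0.9978)(0.9287) = -0.7694
θ = atan2(y, x) = -154.31°; adding 360° gives 205.7°.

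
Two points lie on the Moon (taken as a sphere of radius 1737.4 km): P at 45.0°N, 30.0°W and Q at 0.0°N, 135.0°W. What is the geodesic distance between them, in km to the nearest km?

3049 km

Let φ₁ = 0.7854 rad, φ₂ = 0.0000 rad, and Δλ = -1.8326 rad.
Haversine: a = sin²(Δφ/2) + cos φ₁ cos φ₂ sin²(Δλ/2) = 0.1464 + (0.7071)(1.0000)(0.6294) = 0.59151.
Central angle c = 2·arcsin(√a) = 1.75485 rad.
Distance = R·c = 1737.4 × 1.7548 ≈ 3049 km.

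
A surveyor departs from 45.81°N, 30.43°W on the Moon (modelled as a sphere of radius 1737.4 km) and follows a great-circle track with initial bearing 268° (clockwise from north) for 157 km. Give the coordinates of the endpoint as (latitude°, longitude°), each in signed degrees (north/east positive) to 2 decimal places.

45.39°, -37.81°

Angular distance δ = d/R = 157/1737.4 = 0.09036 rad; initial bearing θ = 4.6775 rad.
sin φ₂ = sin φ₁ cos δ + cos φ₁ sin δ cos θ = (0.7170)(0.9959) + (0.6970)(0.0902)(-0.0349) = 0.7119, so φ₂ = 45.39°.
Δλ = atan2(sin θ sin δ cos φ₁, cos δ − sin φ₁ sin φ₂) = atan2(-0.0629, 0.4855) = -7.378°.
λ₂ = -30.430° − 7.378° = -37.81°.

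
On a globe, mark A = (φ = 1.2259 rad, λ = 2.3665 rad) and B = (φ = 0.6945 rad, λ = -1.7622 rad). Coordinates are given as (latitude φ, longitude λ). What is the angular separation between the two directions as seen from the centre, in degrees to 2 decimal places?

With latitudes φ₁ = 70.239°, φ₂ = 39.792° and longitude difference Δλ = 123.443°:
cos c = sin φ₁ sin φ₂ + cos φ₁ cos φ₂ cos Δλ = (0.9411)(0.6400) + (0.3381)(0.7684)(-0.5511) = 0.45914,
so c = arccos(0.45914) = 1.09377 rad.
So the angular separation is 62.67°.

62.67°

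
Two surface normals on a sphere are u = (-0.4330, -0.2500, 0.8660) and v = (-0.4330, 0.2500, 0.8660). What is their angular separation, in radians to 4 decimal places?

0.5054 rad

u·v = 0.8749; |u| = 1.0000, |v| = 1.0000.
cos θ = (u·v)/(|u||v|) = 0.8750, so θ = 0.5054 rad.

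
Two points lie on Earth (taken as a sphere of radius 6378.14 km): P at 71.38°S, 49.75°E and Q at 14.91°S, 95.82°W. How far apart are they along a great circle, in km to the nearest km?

In radians: φ₁ = -1.2458, φ₂ = -0.2602, Δλ = -145.570° = -2.5407 rad.
Haversine: a = sin²(Δφ/2) + cos φ₁ cos φ₂ sin²(Δλ/2) = 0.2238 + (0.3193)(0.9663)(0.9124) = 0.50533.
Central angle c = 2·arcsin(√a) = 1.58145 rad.
Distance = R·c = 6378.14 × 1.5815 ≈ 10087 km.

10087 km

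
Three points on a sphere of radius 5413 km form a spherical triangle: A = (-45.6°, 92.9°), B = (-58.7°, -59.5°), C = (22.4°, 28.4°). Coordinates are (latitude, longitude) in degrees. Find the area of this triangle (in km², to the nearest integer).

43531792 km²

Side lengths (central angles): a = 1.8839, b = 1.5646, c = 1.2783 rad; semiperimeter s = 2.3634.
By l'Huilier's theorem, tan(E/4) = √[tan(s/2) tan((s−a)/2) tan((s−b)/2) tan((s−c)/2)], giving spherical excess E = 1.4857 rad.
Area = E·R² = 1.4857 × (5413)² ≈ 43531792 km².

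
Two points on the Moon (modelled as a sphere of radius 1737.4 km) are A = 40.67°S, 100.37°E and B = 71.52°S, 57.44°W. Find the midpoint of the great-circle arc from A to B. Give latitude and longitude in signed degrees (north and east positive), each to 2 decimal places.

-73.30°, 85.93°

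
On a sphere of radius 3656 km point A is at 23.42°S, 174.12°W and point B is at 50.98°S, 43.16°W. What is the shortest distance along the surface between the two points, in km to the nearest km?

In radians: φ₁ = -0.4088, φ₂ = -0.8898, Δλ = 130.960° = 2.2857 rad.
cos c = sin φ₁ sin φ₂ + cos φ₁ cos φ₂ cos Δλ = (-0.3975)(-0.7769) + (0.9176)(0.6296)(-0.6555) = -0.06991,
so c = arccos(-0.06991) = 1.64077 rad.
Distance = R·c = 3656 × 1.6408 ≈ 5999 km.

5999 km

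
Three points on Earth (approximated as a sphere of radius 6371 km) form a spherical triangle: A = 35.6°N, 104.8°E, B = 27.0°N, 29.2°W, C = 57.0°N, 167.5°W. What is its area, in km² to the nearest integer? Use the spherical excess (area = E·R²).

Side lengths (central angles): a = 1.5524, b = 1.0403, c = 1.8121 rad; semiperimeter s = 2.2024.
By l'Huilier's theorem, tan(E/4) = √[tan(s/2) tan((s−a)/2) tan((s−b)/2) tan((s−c)/2)], giving spherical excess E = 1.1422 rad.
Area = E·R² = 1.1422 × (6371)² ≈ 46360101 km².

46360101 km²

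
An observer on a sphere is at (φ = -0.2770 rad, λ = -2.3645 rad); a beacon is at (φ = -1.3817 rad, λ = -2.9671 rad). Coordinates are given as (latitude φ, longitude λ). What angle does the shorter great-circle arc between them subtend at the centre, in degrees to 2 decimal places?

In radians: φ₁ = -0.2770, φ₂ = -1.3817, Δλ = -34.526° = -0.6026 rad.
Haversine: a = sin²(Δφ/2) + cos φ₁ cos φ₂ sin²(Δλ/2) = 0.2753 + (0.9619)(0.1880)(0.0881) = 0.29122.
Central angle c = 2·arcsin(√a) = 1.14004 rad.
So the angular separation is 65.32°.

65.32°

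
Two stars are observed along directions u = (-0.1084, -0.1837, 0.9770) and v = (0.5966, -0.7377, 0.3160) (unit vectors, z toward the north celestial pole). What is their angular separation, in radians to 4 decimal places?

1.1815 rad

u·v = 0.3796; |u| = 1.0000, |v| = 1.0000.
cos θ = (u·v)/(|u||v|) = 0.3796, so θ = 1.1815 rad.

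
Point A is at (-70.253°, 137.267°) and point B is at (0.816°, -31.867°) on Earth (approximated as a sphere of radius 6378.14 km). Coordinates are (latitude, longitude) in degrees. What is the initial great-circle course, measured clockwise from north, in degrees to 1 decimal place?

Δλ = -169.134° = -2.9519 rad.
y = sin Δλ · cos φ₂ = (-0.1885)(0.9999) = -0.1885
x = cos φ₁ sin φ₂ − sin φ₁ cos φ₂ cos Δλ = (0.3379)(0.0142) − (-0.9412)(0.9999)(-0.9821) = -0.9194
θ = atan2(y, x) = -168.41°; adding 360° gives 191.6°.

191.6°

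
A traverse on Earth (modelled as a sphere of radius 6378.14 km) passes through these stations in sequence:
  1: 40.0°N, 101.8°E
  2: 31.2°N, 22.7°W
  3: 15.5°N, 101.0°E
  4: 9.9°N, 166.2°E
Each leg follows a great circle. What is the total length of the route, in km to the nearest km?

29435 km

Leg 1→2: central angle 1.6090 rad, distance 10262.2 km.
Leg 2→3: central angle 1.8954 rad, distance 12088.9 km.
Leg 3→4: central angle 1.1106 rad, distance 7083.6 km.
Total: 10262.2 + 12088.9 + 7083.6 ≈ 29435 km.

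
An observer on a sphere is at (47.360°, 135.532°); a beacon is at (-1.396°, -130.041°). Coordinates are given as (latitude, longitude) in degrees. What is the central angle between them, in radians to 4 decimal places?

1.6410 rad

With latitudes φ₁ = 47.360°, φ₂ = -1.396° and longitude difference Δλ = 94.427°:
Haversine: a = sin²(Δφ/2) + cos φ₁ cos φ₂ sin²(Δλ/2) = 0.1704 + (0.6774)(0.9997)(0.5386) = 0.53510.
Central angle c = 2·arcsin(√a) = 1.64105 rad.
So the angular separation is 1.6410 rad.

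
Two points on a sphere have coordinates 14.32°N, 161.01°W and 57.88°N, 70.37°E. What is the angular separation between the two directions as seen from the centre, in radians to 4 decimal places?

1.6831 rad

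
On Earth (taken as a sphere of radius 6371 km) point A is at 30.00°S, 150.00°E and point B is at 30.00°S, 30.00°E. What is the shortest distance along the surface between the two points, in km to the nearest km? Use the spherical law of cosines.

10806 km

Let φ₁ = -0.5236 rad, φ₂ = -0.5236 rad, and Δλ = -2.0944 rad.
cos c = sin φ₁ sin φ₂ + cos φ₁ cos φ₂ cos Δλ = (-0.5000)(-0.5000) + (0.8660)(0.8660)(-0.5000) = -0.12500,
so c = arccos(-0.12500) = 1.69612 rad.
Distance = R·c = 6371 × 1.6961 ≈ 10806 km.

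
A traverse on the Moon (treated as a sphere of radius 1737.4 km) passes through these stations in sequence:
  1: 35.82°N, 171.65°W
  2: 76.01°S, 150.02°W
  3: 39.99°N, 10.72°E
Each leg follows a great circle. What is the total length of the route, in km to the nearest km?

7753 km

Leg 1→2: central angle 1.9667 rad, distance 3417.0 km.
Leg 2→3: central angle 2.4955 rad, distance 4335.7 km.
Total: 3417.0 + 4335.7 ≈ 7753 km.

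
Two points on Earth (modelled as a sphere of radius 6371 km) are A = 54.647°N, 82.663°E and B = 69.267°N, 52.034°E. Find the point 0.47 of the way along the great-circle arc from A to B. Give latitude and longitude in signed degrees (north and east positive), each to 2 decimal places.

62.30°, 71.98°

Central angle δ = 0.3510 rad. Interpolating on the sphere with fraction f = 0.47:
P = [sin((1−f)δ)·A + sin(fδ)·B] / sin δ = 0.5379·A + 0.4776·B in Cartesian coordinates,
giving P = (0.1438, 0.4420, 0.8854), i.e. latitude 62.30°, longitude 71.98°.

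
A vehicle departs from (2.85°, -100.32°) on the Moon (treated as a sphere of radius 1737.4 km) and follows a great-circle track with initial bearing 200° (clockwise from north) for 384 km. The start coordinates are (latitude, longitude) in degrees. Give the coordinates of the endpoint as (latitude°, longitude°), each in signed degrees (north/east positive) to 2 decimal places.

-9.05°, -104.67°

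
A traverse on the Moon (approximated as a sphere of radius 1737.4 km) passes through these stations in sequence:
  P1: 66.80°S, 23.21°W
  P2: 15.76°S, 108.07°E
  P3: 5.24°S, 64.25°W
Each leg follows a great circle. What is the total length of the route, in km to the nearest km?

Leg P1→P2: central angle 1.5713 rad, distance 2729.9 km.
Leg P2→P3: central angle 2.7518 rad, distance 4781.0 km.
Total: 2729.9 + 4781.0 ≈ 7511 km.

7511 km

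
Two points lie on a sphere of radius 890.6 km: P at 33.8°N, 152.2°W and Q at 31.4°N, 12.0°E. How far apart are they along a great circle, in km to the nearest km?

1758 km

With latitudes φ₁ = 33.800°, φ₂ = 31.400° and longitude difference Δλ = 164.200°:
cos c = sin φ₁ sin φ₂ + cos φ₁ cos φ₂ cos Δλ = (0.5563)(0.5210) + (0.8310)(0.8536)(-0.9622) = -0.39265,
so c = arccos(-0.39265) = 1.97431 rad.
Distance = R·c = 890.6 × 1.9743 ≈ 1758 km.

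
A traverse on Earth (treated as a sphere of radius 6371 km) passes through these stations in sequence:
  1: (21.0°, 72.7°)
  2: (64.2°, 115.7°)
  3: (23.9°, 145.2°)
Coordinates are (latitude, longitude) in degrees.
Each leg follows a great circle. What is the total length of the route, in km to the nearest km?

10716 km

Leg 1→2: central angle 0.9023 rad, distance 5748.5 km.
Leg 2→3: central angle 0.7798 rad, distance 4967.9 km.
Total: 5748.5 + 4967.9 ≈ 10716 km.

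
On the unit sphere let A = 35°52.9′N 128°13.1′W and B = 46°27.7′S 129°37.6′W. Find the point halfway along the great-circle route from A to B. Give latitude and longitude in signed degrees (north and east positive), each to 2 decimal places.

-5.29°, -128.87°

Central angle δ = 1.4373 rad. Interpolating on the sphere with fraction f = 0.5:
P = [sin((1−f)δ)·A + sin(fδ)·B] / sin δ = 0.6643·A + 0.6643·B in Cartesian coordinates,
giving P = (-0.6248, -0.7753, -0.0922), i.e. latitude -5.29°, longitude -128.87°.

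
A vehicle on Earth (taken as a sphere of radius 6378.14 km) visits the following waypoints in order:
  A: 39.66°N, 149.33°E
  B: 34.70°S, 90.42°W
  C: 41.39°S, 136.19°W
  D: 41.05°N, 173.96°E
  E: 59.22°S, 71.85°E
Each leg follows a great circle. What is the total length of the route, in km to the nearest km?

Leg A→B: central angle 2.3215 rad, distance 14807.1 km.
Leg B→C: central angle 0.6324 rad, distance 4033.3 km.
Leg C→D: central angle 1.6403 rad, distance 10461.8 km.
Leg D→E: central angle 2.2720 rad, distance 14491.4 km.
Total: 14807.1 + 4033.3 + 10461.8 + 14491.4 ≈ 43794 km.

43794 km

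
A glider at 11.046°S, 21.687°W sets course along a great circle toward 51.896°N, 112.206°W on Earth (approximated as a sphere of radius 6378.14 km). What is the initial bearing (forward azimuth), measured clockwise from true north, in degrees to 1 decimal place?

321.3°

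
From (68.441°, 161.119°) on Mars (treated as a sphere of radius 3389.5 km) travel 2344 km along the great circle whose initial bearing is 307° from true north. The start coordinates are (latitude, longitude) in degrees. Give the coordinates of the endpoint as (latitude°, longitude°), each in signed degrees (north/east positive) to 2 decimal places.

Angular distance δ = d/R = 2344/3389.5 = 0.69155 rad; initial bearing θ = 5.3582 rad.
sin φ₂ = sin φ₁ cos δ + cos φ₁ sin δ cos θ = (0.9300)(0.7703) + (0.3675)(0.6377)(0.6018) = 0.8574, so φ₂ = 59.03°.
Δλ = atan2(sin θ sin δ cos φ₁, cos δ − sin φ₁ sin φ₂) = atan2(-0.1872, -0.0272) = -98.256°.
λ₂ = 161.119° − 98.256° = 62.86°.

59.03°, 62.86°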